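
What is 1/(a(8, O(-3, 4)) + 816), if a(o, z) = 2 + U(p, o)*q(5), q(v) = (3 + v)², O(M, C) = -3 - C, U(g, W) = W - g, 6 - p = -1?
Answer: 1/882 ≈ 0.0011338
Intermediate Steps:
p = 7 (p = 6 - 1*(-1) = 6 + 1 = 7)
a(o, z) = -446 + 64*o (a(o, z) = 2 + (o - 1*7)*(3 + 5)² = 2 + (o - 7)*8² = 2 + (-7 + o)*64 = 2 + (-448 + 64*o) = -446 + 64*o)
1/(a(8, O(-3, 4)) + 816) = 1/((-446 + 64*8) + 816) = 1/((-446 + 512) + 816) = 1/(66 + 816) = 1/882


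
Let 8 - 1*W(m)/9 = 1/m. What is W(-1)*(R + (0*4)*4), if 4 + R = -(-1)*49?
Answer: 3645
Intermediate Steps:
W(m) = 72 - 9/m
R = 45 (R = -4 - (-1)*49 = -4 - 1*(-49) = -4 + 49 = 45)
W(-1)*(R + (0*4)*4) = (72 - 9/(-1))*(45 + (0*4)*4) = (72 - 9*(-1))*(45 + 0*4) = (72 + 9)*(45 + 0) = 81*45 = 3645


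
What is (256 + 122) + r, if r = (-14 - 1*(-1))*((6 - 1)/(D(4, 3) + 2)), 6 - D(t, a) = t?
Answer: 1447/4 ≈ 361.75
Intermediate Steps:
D(t, a) = 6 - t
r = -65/4 (r = (-14 - 1*(-1))*((6 - 1)/((6 - 1*4) + 2)) = (-14 + 1)*(5/((6 - 4) + 2)) = -65/(2 + 2) = -65/4 ≈ -16.250)
(256 + 122) + r = (256 + 122) - 65/4 = 378 - 65/4 = 1447/4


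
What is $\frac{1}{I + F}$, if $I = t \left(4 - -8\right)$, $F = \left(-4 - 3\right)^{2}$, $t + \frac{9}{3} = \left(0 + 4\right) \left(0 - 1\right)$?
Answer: $- \frac{1}{35} \approx -0.028571$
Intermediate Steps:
$t = -7$ ($t = -3 + \left(0 + 4\right) \left(0 - 1\right) = -3 + 4 \left(-1\right) = -3 - 4 = -7$)
$F = 49$ ($F = \left(-7\right)^{2} = 49$)
$I = -84$ ($I = - 7 \left(4 - -8\right) = - 7 \left(4 + 8\right) = \left(-7\right) 12 = -84$)
$\frac{1}{I + F} = \frac{1}{-84 + 49} = \frac{1}{-35} = - \frac{1}{35}$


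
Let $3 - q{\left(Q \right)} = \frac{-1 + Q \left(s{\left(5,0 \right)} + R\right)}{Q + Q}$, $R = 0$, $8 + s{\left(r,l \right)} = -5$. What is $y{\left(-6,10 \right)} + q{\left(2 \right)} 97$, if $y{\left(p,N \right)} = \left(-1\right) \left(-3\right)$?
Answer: $\frac{3795}{4} \approx 948.75$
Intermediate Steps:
$y{\left(p,N \right)} = 3$
$s{\left(r,l \right)} = -13$ ($s{\left(r,l \right)} = -8 - 5 = -13$)
$q{\left(Q \right)} = 3 - \frac{-1 - 13 Q}{2 Q}$ ($q{\left(Q \right)} = 3 - \frac{-1 + Q \left(-13 + 0\right)}{Q + Q} = 3 - \frac{-1 + Q \left(-13\right)}{2 Q} = 3 - \left(-1 - 13 Q\right) \frac{1}{2 Q} = 3 - \frac{-1 - 13 Q}{2 Q}$)
$y{\left(-6,10 \right)} + q{\left(2 \right)} 97 = 3 + \frac{1 + 19 \cdot 2}{2 \cdot 2} \cdot 97 = 3 + \frac{1}{2} \cdot \frac{1}{2} \left(1 + 38\right) 97 = 3 + \frac{1}{2} \cdot \frac{1}{2} \cdot 39 \cdot 97 = 3 + \frac{39}{4} \cdot 97 = 3 + \frac{3783}{4} = \frac{3795}{4}$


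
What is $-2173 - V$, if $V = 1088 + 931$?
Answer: $-4192$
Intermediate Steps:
$V = 2019$
$-2173 - V = -2173 - 2019 = -4192$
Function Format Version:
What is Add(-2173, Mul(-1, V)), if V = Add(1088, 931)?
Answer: -4192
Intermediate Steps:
V = 2019
Add(-2173, Mul(-1, V)) = Add(-2173, Mul(-1, 2019)) = Add(-2173, -2019) = -4192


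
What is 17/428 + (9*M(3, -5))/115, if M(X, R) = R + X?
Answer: -5749/49220 ≈ -0.11680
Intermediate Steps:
17/428 + (9*M(3, -5))/115 = 17/428 + (9*(-5 + 3))/115 = 17*(1/428) + (9*(-2))*(1/115) = 17/428 - 18*1/115 = 17/428 - 18/115 = -5749/49220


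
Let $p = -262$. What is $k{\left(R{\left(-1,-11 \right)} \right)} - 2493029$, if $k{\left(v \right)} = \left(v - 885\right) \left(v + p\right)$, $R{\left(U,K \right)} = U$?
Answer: $-2260011$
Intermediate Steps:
$k{\left(v \right)} = \left(-885 + v\right) \left(-262 + v\right)$ ($k{\left(v \right)} = \left(v - 885\right) \left(v - 262\right) = \left(-885 + v\right) \left(-262 + v\right)$)
$k{\left(R{\left(-1,-11 \right)} \right)} - 2493029 = \left(231870 + \left(-1\right)^{2} - -1147\right) - 2493029 = \left(231870 + 1 + 1147\right) - 2493029 = 233018 - 2493029 = -2260011$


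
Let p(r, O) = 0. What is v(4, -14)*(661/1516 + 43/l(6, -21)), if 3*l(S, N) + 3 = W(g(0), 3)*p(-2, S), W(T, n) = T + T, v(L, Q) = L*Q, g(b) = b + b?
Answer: 903378/379 ≈ 2383.6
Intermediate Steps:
g(b) = 2*b
W(T, n) = 2*T
l(S, N) = -1 (l(S, N) = -1 + ((2*(2*0))*0)/3 = -1 + ((2*0)*0)/3 = -1 + (0*0)/3 = -1 + (⅓)*0 = -1 + 0 = -1)
v(4, -14)*(661/1516 + 43/l(6, -21)) = (4*(-14))*(661/1516 + 43/(-1)) = -56*(661*(1/1516) + 43*(-1)) = -56*(661/1516 - 43) = -56*(-64527/1516) = 903378/379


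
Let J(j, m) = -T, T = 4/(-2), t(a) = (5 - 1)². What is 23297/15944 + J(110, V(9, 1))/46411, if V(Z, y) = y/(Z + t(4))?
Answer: 1081268955/739976984 ≈ 1.4612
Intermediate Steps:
t(a) = 16 (t(a) = 4² = 16)
T = -2 (T = 4*(-½) = -2)
V(Z, y) = y/(16 + Z) (V(Z, y) = y/(Z + 16) = y/(16 + Z))
J(j, m) = 2 (J(j, m) = -1*(-2) = 2)
23297/15944 + J(110, V(9, 1))/46411 = 23297/15944 + 2/46411 = 1081268955/739976984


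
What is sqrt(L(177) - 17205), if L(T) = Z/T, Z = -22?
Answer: I*sqrt(539019339)/177 ≈ 131.17*I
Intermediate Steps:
L(T) = -22/T
sqrt(L(177) - 17205) = sqrt(-22/177 - 17205) = sqrt(-3045307/177) = I*sqrt(539019339)/177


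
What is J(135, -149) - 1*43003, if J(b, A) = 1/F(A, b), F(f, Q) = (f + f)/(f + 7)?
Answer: -6407376/149 ≈ -43003.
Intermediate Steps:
F(f, Q) = 2*f/(7 + f) (F(f, Q) = (2*f)/(7 + f) = 2*f/(7 + f))
J(b, A) = (7 + A)/(2*A) (J(b, A) = 1/(2*A/(7 + A)) = (7 + A)/(2*A))
J(135, -149) - 1*43003 = (1/2)*(7 - 149)/(-149) - 1*43003 = (1/2)*(-1/149)*(-142) - 43003 = 71/149 - 43003 = -6407376/149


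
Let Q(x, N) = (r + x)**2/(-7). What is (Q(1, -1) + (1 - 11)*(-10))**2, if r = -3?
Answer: 484416/49 ≈ 9886.0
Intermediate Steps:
Q(x, N) = -(-3 + x)**2/7 (Q(x, N) = (-3 + x)**2/(-7) = (-3 + x)**2*(-1/7) = -(-3 + x)**2/7)
(Q(1, -1) + (1 - 11)*(-10))**2 = (-(-3 + 1)**2/7 + (1 - 11)*(-10))**2 = (-1/7*(-2)**2 - 10*(-10))**2 = (-1/7*4 + 100)**2 = (-4/7 + 100)**2 = (696/7)**2 = 484416/49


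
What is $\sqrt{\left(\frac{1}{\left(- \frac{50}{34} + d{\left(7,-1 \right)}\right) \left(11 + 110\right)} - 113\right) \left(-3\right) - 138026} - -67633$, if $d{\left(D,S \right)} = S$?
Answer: $67633 + \frac{i \sqrt{3265384654}}{154} \approx 67633.0 + 371.06 i$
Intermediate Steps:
$\sqrt{\left(\frac{1}{\left(- \frac{50}{34} + d{\left(7,-1 \right)}\right) \left(11 + 110\right)} - 113\right) \left(-3\right) - 138026} - -67633 = \sqrt{\left(\frac{1}{\left(- \frac{50}{34} - 1\right) \left(11 + 110\right)} - 113\right) \left(-3\right) - 138026} - -67633 = \sqrt{\left(\frac{1}{\left(\left(-50\right) \frac{1}{34} - 1\right) 121} - 113\right) \left(-3\right) - 138026} + 67633 = \sqrt{\left(\frac{1}{\left(- \frac{25}{17} - 1\right) 121} - 113\right) \left(-3\right) - 138026} + 67633 = \sqrt{\left(\frac{1}{\left(- \frac{42}{17}\right) 121} - 113\right) \left(-3\right) - 138026} + 67633 = \sqrt{\left(\frac{1}{- \frac{5082}{17}} - 113\right) \left(-3\right) - 138026} + 67633 = \sqrt{\left(- \frac{17}{5082} - 113\right) \left(-3\right) - 138026} + 67633 = \sqrt{\left(- \frac{574283}{5082}\right) \left(-3\right) - 138026} + 67633 = \sqrt{\frac{574283}{1694} - 138026} + 67633 = \sqrt{- \frac{233241761}{1694}} + 67633 = \frac{i \sqrt{3265384654}}{154} + 67633 = 67633 + \frac{i \sqrt{3265384654}}{154}$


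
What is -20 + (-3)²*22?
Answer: 178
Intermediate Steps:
-20 + (-3)²*22 = -20 + 9*22 = -20 + 198 = 178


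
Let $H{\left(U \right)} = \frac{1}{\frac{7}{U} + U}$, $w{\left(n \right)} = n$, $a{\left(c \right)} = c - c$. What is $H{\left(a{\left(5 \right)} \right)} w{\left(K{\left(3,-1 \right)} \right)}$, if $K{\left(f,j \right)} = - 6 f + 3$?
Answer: $0$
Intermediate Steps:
$K{\left(f,j \right)} = 3 - 6 f$
$a{\left(c \right)} = 0$
$H{\left(U \right)} = \frac{1}{U + \frac{7}{U}}$
$H{\left(a{\left(5 \right)} \right)} w{\left(K{\left(3,-1 \right)} \right)} = \frac{0}{7 + 0^{2}} \left(3 - 18\right) = \frac{0}{7 + 0} \left(3 - 18\right) = \frac{0}{7} \left(-15\right) = 0 \cdot \frac{1}{7} \left(-15\right) = 0 \left(-15\right) = 0$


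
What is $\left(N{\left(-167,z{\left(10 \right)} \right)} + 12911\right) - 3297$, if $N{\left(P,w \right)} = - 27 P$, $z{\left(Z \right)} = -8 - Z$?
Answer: $14123$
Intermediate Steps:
$\left(N{\left(-167,z{\left(10 \right)} \right)} + 12911\right) - 3297 = \left(\left(-27\right) \left(-167\right) + 12911\right) - 3297 = \left(4509 + 12911\right) - 3297 = 17420 - 3297 = 14123$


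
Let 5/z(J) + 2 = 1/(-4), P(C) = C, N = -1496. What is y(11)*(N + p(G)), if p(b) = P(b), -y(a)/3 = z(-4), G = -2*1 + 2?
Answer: -29920/3 ≈ -9973.3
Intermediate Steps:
G = 0 (G = -2 + 2 = 0)
z(J) = -20/9 (z(J) = 5/(-2 + 1/(-4)) = 5/(-2 - ¼) = 5/(-9/4) = 5*(-4/9) = -20/9)
y(a) = 20/3 (y(a) = -3*(-20/9) = 20/3)
p(b) = b
y(11)*(N + p(G)) = 20*(-1496 + 0)/3 = (20/3)*(-1496) = -29920/3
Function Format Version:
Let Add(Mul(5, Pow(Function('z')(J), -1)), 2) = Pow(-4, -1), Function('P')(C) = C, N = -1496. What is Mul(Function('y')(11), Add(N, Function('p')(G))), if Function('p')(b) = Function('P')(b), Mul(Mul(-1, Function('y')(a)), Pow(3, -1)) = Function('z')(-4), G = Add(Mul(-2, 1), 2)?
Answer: Rational(-29920, 3) ≈ -9973.3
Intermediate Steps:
G = 0 (G = Add(-2, 2) = 0)
Function('z')(J) = Rational(-20, 9) (Function('z')(J) = Mul(5, Pow(Add(-2, Pow(-4, -1)), -1)) = Mul(5, Pow(Add(-2, Rational(-1, 4)), -1)) = Mul(5, Pow(Rational(-9, 4), -1)) = Mul(5, Rational(-4, 9)) = Rational(-20, 9))
Function('y')(a) = Rational(20, 3) (Function('y')(a) = Mul(-3, Rational(-20, 9)) = Rational(20, 3))
Function('p')(b) = b
Mul(Function('y')(11), Add(N, Function('p')(G))) = Mul(Rational(20, 3), Add(-1496, 0)) = Mul(Rational(20, 3), -1496) = Rational(-29920, 3)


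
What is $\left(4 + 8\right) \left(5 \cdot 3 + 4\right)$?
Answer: $228$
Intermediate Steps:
$\left(4 + 8\right) \left(5 \cdot 3 + 4\right) = 12 \left(15 + 4\right) = 12 \cdot 19 = 228$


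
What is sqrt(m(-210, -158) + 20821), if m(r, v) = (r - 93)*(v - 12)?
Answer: sqrt(72331) ≈ 268.94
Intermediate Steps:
m(r, v) = (-93 + r)*(-12 + v)
sqrt(m(-210, -158) + 20821) = sqrt((1116 - 93*(-158) - 12*(-210) - 210*(-158)) + 20821) = sqrt((1116 + 14694 + 2520 + 33180) + 20821) = sqrt(51510 + 20821) = sqrt(72331)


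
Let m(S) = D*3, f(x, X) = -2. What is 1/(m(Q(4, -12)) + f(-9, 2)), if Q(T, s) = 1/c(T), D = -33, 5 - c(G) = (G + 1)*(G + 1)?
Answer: -1/101 ≈ -0.0099010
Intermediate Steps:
c(G) = 5 - (1 + G)² (c(G) = 5 - (G + 1)*(G + 1) = 5 - (1 + G)*(1 + G) = 5 - (1 + G)²)
Q(T, s) = 1/(5 - (1 + T)²)
m(S) = -99 (m(S) = -33*3 = -99)
1/(m(Q(4, -12)) + f(-9, 2)) = 1/(-99 - 2) = 1/(-101) = -1/101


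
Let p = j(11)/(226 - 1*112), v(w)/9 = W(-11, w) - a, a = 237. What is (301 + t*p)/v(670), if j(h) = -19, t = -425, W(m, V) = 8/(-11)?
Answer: -24541/141210 ≈ -0.17379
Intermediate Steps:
W(m, V) = -8/11 (W(m, V) = 8*(-1/11) = -8/11)
v(w) = -23535/11 (v(w) = 9*(-8/11 - 1*237) = 9*(-8/11 - 237) = 9*(-2615/11) = -23535/11)
p = -1/6 (p = -19/(226 - 1*112) = -19/(226 - 112) = -19/114 = -19*1/114 = -1/6 ≈ -0.16667)
(301 + t*p)/v(670) = (301 - 425*(-1/6))/(-23535/11) = (301 + 425/6)*(-11/23535) = (2231/6)*(-11/23535) = -24541/141210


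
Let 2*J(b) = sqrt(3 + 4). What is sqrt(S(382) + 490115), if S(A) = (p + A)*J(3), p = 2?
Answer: sqrt(490115 + 192*sqrt(7)) ≈ 700.45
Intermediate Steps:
J(b) = sqrt(7)/2 (J(b) = sqrt(3 + 4)/2 = sqrt(7)/2)
S(A) = sqrt(7)*(2 + A)/2 (S(A) = (2 + A)*(sqrt(7)/2) = sqrt(7)*(2 + A)/2)
sqrt(S(382) + 490115) = sqrt(sqrt(7)*(2 + 382)/2 + 490115) = sqrt((1/2)*sqrt(7)*384 + 490115) = sqrt(192*sqrt(7) + 490115) = sqrt(490115 + 192*sqrt(7))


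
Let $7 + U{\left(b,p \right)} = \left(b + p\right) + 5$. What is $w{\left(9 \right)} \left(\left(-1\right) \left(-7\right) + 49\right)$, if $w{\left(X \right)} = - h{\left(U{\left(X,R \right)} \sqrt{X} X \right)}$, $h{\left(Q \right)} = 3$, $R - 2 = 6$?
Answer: $-168$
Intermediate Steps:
$R = 8$ ($R = 2 + 6 = 8$)
$U{\left(b,p \right)} = -2 + b + p$ ($U{\left(b,p \right)} = -7 + \left(\left(b + p\right) + 5\right) = -7 + \left(5 + b + p\right) = -2 + b + p$)
$w{\left(X \right)} = -3$ ($w{\left(X \right)} = \left(-1\right) 3 = -3$)
$w{\left(9 \right)} \left(\left(-1\right) \left(-7\right) + 49\right) = - 3 \left(\left(-1\right) \left(-7\right) + 49\right) = - 3 \left(7 + 49\right) = \left(-3\right) 56 = -168$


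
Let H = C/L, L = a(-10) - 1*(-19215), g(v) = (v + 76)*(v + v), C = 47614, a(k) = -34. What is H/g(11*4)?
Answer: 23807/101275680 ≈ 0.00023507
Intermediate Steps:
g(v) = 2*v*(76 + v) (g(v) = (76 + v)*(2*v) = 2*v*(76 + v))
L = 19181 (L = -34 - 1*(-19215) = -34 + 19215 = 19181)
H = 47614/19181 ≈ 2.4824
H/g(11*4) = 47614/(19181*((2*(11*4)*(76 + 11*4)))) = 47614/(19181*((2*44*(76 + 44)))) = 47614/(19181*((2*44*120))) = (47614/19181)/10560 = (47614/19181)*(1/10560) = 23807/101275680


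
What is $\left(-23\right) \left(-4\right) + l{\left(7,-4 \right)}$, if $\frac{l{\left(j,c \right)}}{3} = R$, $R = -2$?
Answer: $86$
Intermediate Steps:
$l{\left(j,c \right)} = -6$ ($l{\left(j,c \right)} = 3 \left(-2\right) = -6$)
$\left(-23\right) \left(-4\right) + l{\left(7,-4 \right)} = \left(-23\right) \left(-4\right) - 6 = 92 - 6 = 86$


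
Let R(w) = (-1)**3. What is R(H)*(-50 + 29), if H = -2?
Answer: 21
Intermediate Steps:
R(w) = -1
R(H)*(-50 + 29) = -(-50 + 29) = -1*(-21) = 21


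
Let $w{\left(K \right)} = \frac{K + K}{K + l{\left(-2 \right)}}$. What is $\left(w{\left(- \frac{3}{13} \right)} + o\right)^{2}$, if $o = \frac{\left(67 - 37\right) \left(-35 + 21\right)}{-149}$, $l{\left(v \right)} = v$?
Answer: $\frac{170929476}{18671041} \approx 9.1548$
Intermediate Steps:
$w{\left(K \right)} = \frac{2 K}{-2 + K}$ ($w{\left(K \right)} = \frac{K + K}{K - 2} = \frac{2 K}{-2 + K}$)
$o = \frac{420}{149}$ ($o = 30 \left(-14\right) \left(- \frac{1}{149}\right) = \left(-420\right) \left(- \frac{1}{149}\right) = \frac{420}{149} \approx 2.8188$)
$\left(w{\left(- \frac{3}{13} \right)} + o\right)^{2} = \left(\frac{2 \left(- \frac{3}{13}\right)}{-2 - \frac{3}{13}} + \frac{420}{149}\right)^{2} = \left(\frac{2 \left(\left(-3\right) \frac{1}{13}\right)}{-2 - \frac{3}{13}} + \frac{420}{149}\right)^{2} = \left(2 \left(- \frac{3}{13}\right) \frac{1}{-2 - \frac{3}{13}} + \frac{420}{149}\right)^{2} = \left(2 \left(- \frac{3}{13}\right) \frac{1}{- \frac{29}{13}} + \frac{420}{149}\right)^{2} = \left(2 \left(- \frac{3}{13}\right) \left(- \frac{13}{29}\right) + \frac{420}{149}\right)^{2} = \left(\frac{6}{29} + \frac{420}{149}\right)^{2} = \left(\frac{13074}{4321}\right)^{2} = \frac{170929476}{18671041}$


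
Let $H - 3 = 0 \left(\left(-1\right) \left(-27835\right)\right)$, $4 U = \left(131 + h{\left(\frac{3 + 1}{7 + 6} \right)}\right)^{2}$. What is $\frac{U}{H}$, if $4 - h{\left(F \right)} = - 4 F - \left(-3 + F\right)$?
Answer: $\frac{753424}{507} \approx 1486.0$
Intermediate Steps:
$h{\left(F \right)} = 1 + 5 F$ ($h{\left(F \right)} = 4 - \left(- 4 F - \left(-3 + F\right)\right) = 4 - \left(3 - 5 F\right) = 4 + \left(-3 + 5 F\right) = 1 + 5 F$)
$U = \frac{753424}{169}$ ($U = \frac{\left(131 + \left(1 + 5 \frac{3 + 1}{7 + 6}\right)\right)^{2}}{4} = \frac{\left(131 + \left(1 + 5 \cdot \frac{4}{13}\right)\right)^{2}}{4} = \frac{\left(131 + \left(1 + \frac{20}{13}\right)\right)^{2}}{4} = \frac{\left(131 + \frac{33}{13}\right)^{2}}{4} = \frac{\left(\frac{1736}{13}\right)^{2}}{4} = \frac{1}{4} \cdot \frac{3013696}{169} = \frac{753424}{169} \approx 4458.1$)
$H = 3$ ($H = 3 + 0 \left(\left(-1\right) \left(-27835\right)\right) = 3 + 0 \cdot 27835 = 3 + 0 = 3$)
$\frac{U}{H} = \frac{753424}{169 \cdot 3} = \frac{753424}{169} \cdot \frac{1}{3} = \frac{753424}{507}$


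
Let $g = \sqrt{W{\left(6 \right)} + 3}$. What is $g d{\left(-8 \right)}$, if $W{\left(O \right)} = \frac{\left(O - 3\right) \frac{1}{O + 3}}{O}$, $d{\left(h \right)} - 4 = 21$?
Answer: $\frac{25 \sqrt{110}}{6} \approx 43.7$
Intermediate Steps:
$d{\left(h \right)} = 25$ ($d{\left(h \right)} = 4 + 21 = 25$)
$W{\left(O \right)} = \frac{-3 + O}{O \left(3 + O\right)}$ ($W{\left(O \right)} = \frac{\left(-3 + O\right) \frac{1}{3 + O}}{O} = \frac{\frac{1}{3 + O} \left(-3 + O\right)}{O} = \frac{-3 + O}{O \left(3 + O\right)}$)
$g = \frac{\sqrt{110}}{6}$ ($g = \sqrt{\frac{-3 + 6}{6 \left(3 + 6\right)} + 3} = \sqrt{\frac{1}{6} \cdot \frac{1}{9} \cdot 3 + 3} = \sqrt{\frac{1}{18} + 3} = \sqrt{\frac{55}{18}} = \frac{\sqrt{110}}{6} \approx 1.748$)
$g d{\left(-8 \right)} = \frac{\sqrt{110}}{6} \cdot 25 = \frac{25 \sqrt{110}}{6}$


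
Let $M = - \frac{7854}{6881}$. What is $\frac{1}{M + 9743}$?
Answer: $\frac{983}{9576247} \approx 0.00010265$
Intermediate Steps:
$M = - \frac{1122}{983}$ ($M = \left(-7854\right) \frac{1}{6881} = - \frac{1122}{983} \approx -1.1414$)
$\frac{1}{M + 9743} = \frac{1}{- \frac{1122}{983} + 9743} = \frac{1}{\frac{9576247}{983}} = \frac{983}{9576247}$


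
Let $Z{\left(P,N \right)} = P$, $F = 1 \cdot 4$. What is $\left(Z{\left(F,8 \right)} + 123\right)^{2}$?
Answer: $16129$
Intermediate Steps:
$F = 4$
$\left(Z{\left(F,8 \right)} + 123\right)^{2} = \left(4 + 123\right)^{2} = 127^{2} = 16129$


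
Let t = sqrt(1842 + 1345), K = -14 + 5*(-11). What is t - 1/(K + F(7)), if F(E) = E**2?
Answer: 1/20 + sqrt(3187) ≈ 56.504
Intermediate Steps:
K = -69 (K = -14 - 55 = -69)
t = sqrt(3187) ≈ 56.453
t - 1/(K + F(7)) = sqrt(3187) - 1/(-69 + 7**2) = sqrt(3187) - 1/(-69 + 49) = sqrt(3187) - 1/(-20) = sqrt(3187) - 1*(-1/20) = sqrt(3187) + 1/20 = 1/20 + sqrt(3187)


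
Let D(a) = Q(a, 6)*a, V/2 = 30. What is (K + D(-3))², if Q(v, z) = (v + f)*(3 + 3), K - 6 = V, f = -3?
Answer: 30276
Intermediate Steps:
V = 60 (V = 2*30 = 60)
K = 66 (K = 6 + 60 = 66)
Q(v, z) = -18 + 6*v (Q(v, z) = (v - 3)*(3 + 3) = (-3 + v)*6 = -18 + 6*v)
D(a) = a*(-18 + 6*a) (D(a) = (-18 + 6*a)*a = a*(-18 + 6*a))
(K + D(-3))² = (66 + 6*(-3)*(-3 - 3))² = (66 + 6*(-3)*(-6))² = (66 + 108)² = 174² = 30276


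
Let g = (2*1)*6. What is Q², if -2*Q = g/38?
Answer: 9/361 ≈ 0.024931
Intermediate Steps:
g = 12 (g = 2*6 = 12)
Q = -3/19 (Q = -6/38 = -½*6/19 = -3/19 ≈ -0.15789)
Q² = (-3/19)² = 9/361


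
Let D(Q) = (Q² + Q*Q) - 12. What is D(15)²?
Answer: 191844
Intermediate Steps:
D(Q) = -12 + 2*Q² (D(Q) = (Q² + Q²) - 12 = 2*Q² - 12 = -12 + 2*Q²)
D(15)² = (-12 + 2*15²)² = (-12 + 2*225)² = (-12 + 450)² = 438² = 191844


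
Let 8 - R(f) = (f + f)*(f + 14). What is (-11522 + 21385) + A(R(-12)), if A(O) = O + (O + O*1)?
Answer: 10031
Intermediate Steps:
R(f) = 8 - 2*f*(14 + f) (R(f) = 8 - (f + f)*(f + 14) = 8 - 2*f*(14 + f))
A(O) = 3*O (A(O) = O + (O + O) = O + 2*O = 3*O)
(-11522 + 21385) + A(R(-12)) = (-11522 + 21385) + 3*(8 - 28*(-12) - 2*(-12)²) = 9863 + 3*(8 + 336 - 2*144) = 9863 + 3*(8 + 336 - 288) = 9863 + 3*56 = 9863 + 168 = 10031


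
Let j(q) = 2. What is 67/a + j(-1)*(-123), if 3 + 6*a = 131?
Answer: -15543/64 ≈ -242.86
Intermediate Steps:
a = 64/3 (a = -½ + (⅙)*131 = -½ + 131/6 = 64/3 ≈ 21.333)
67/a + j(-1)*(-123) = 67/(64/3) + 2*(-123) = 67*(3/64) - 246 = 201/64 - 246 = -15543/64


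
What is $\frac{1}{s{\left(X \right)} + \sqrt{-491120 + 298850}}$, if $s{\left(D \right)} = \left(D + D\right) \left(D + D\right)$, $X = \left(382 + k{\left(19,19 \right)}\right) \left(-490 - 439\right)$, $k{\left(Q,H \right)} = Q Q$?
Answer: $\frac{952881842018}{1815967609695233420720783} - \frac{i \sqrt{192270}}{3631935219390466841441566} \approx 5.2472 \cdot 10^{-13} - 1.2073 \cdot 10^{-22} i$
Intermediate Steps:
$k{\left(Q,H \right)} = Q^{2}$
$X = -690247$ ($X = \left(382 + 19^{2}\right) \left(-490 - 439\right) = \left(382 + 361\right) \left(-929\right) = 743 \left(-929\right) = -690247$)
$s{\left(D \right)} = 4 D^{2}$ ($s{\left(D \right)} = 2 D 2 D = 4 D^{2}$)
$\frac{1}{s{\left(X \right)} + \sqrt{-491120 + 298850}} = \frac{1}{4 \left(-690247\right)^{2} + \sqrt{-491120 + 298850}} = \frac{1}{4 \cdot 476440921009 + \sqrt{-192270}} = \frac{1}{1905763684036 + i \sqrt{192270}}$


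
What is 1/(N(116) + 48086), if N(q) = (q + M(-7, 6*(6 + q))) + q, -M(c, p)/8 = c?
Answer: 1/48374 ≈ 2.0672e-5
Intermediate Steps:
M(c, p) = -8*c
N(q) = 56 + 2*q (N(q) = (q - 8*(-7)) + q = (q + 56) + q = (56 + q) + q = 56 + 2*q)
1/(N(116) + 48086) = 1/((56 + 2*116) + 48086) = 1/((56 + 232) + 48086) = 1/(288 + 48086) = 1/48374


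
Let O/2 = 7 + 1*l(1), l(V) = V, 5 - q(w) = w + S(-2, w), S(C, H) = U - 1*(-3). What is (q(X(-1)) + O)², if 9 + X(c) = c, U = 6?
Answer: 484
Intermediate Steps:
S(C, H) = 9 (S(C, H) = 6 - 1*(-3) = 6 + 3 = 9)
X(c) = -9 + c
q(w) = -4 - w (q(w) = 5 - (w + 9) = 5 - (9 + w) = 5 + (-9 - w) = -4 - w)
O = 16 (O = 2*(7 + 1*1) = 2*(7 + 1) = 2*8 = 16)
(q(X(-1)) + O)² = ((-4 - (-9 - 1)) + 16)² = ((-4 - 1*(-10)) + 16)² = ((-4 + 10) + 16)² = (6 + 16)² = 22² = 484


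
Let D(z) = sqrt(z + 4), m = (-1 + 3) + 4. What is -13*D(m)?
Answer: -13*sqrt(10) ≈ -41.110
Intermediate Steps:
m = 6 (m = 2 + 4 = 6)
D(z) = sqrt(4 + z)
-13*D(m) = -13*sqrt(4 + 6) = -13*sqrt(10)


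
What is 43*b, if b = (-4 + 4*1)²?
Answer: 0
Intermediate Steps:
b = 0 (b = (-4 + 4)² = 0² = 0)
43*b = 43*0 = 0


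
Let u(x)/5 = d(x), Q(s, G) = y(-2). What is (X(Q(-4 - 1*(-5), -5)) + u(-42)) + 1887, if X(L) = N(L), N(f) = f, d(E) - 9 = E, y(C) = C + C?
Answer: 1718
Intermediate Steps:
y(C) = 2*C
Q(s, G) = -4 (Q(s, G) = 2*(-2) = -4)
d(E) = 9 + E
u(x) = 45 + 5*x (u(x) = 5*(9 + x) = 45 + 5*x)
X(L) = L
(X(Q(-4 - 1*(-5), -5)) + u(-42)) + 1887 = (-4 + (45 + 5*(-42))) + 1887 = (-4 + (45 - 210)) + 1887 = (-4 - 165) + 1887 = -169 + 1887 = 1718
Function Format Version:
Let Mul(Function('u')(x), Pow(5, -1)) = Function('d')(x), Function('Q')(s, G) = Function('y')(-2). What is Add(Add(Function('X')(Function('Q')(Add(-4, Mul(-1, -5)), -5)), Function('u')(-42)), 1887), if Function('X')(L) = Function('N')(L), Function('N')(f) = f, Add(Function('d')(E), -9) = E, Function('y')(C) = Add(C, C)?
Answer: 1718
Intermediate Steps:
Function('y')(C) = Mul(2, C)
Function('Q')(s, G) = -4 (Function('Q')(s, G) = Mul(2, -2) = -4)
Function('d')(E) = Add(9, E)
Function('u')(x) = Add(45, Mul(5, x)) (Function('u')(x) = Mul(5, Add(9, x)) = Add(45, Mul(5, x)))
Function('X')(L) = L
Add(Add(Function('X')(Function('Q')(Add(-4, Mul(-1, -5)), -5)), Function('u')(-42)), 1887) = Add(Add(-4, Add(45, Mul(5, -42))), 1887) = Add(Add(-4, Add(45, -210)), 1887) = Add(Add(-4, -165), 1887) = Add(-169, 1887) = 1718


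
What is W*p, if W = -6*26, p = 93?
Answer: -14508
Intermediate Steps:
W = -156
W*p = -156*93 = -14508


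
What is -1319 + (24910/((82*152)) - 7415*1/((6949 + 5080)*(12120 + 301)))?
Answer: -1226308670424857/931136886488 ≈ -1317.0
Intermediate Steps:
-1319 + (24910/((82*152)) - 7415*1/((6949 + 5080)*(12120 + 301))) = -1319 + (24910/12464 - 7415/(12421*12029)) = -1319 + (24910*(1/12464) - 7415/149412209) = -1319 + (12455/6232 - 7415*1/149412209) = -1319 + (12455/6232 - 7415/149412209) = -1319 + 1860882852815/931136886488 = -1226308670424857/931136886488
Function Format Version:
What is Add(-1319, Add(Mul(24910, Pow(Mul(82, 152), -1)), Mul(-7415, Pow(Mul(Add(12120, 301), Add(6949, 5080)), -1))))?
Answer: Rational(-1226308670424857, 931136886488) ≈ -1317.0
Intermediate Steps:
Add(-1319, Add(Mul(24910, Pow(Mul(82, 152), -1)), Mul(-7415, Pow(Mul(Add(12120, 301), Add(6949, 5080)), -1)))) = Add(-1319, Add(Mul(24910, Pow(12464, -1)), Mul(-7415, Pow(Mul(12421, 12029), -1)))) = Add(-1319, Add(Mul(24910, Rational(1, 12464)), Mul(-7415, Pow(149412209, -1)))) = Add(-1319, Add(Rational(12455, 6232), Mul(-7415, Rational(1, 149412209)))) = Add(-1319, Add(Rational(12455, 6232), Rational(-7415, 149412209))) = Add(-1319, Rational(1860882852815, 931136886488)) = Rational(-1226308670424857, 931136886488)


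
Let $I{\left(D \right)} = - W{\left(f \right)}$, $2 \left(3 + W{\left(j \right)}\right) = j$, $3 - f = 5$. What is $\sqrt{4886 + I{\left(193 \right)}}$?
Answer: $\sqrt{4890} \approx 69.928$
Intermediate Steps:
$f = -2$ ($f = 3 - 5 = -2$)
$W{\left(j \right)} = -3 + \frac{j}{2}$
$I{\left(D \right)} = 4$ ($I{\left(D \right)} = - (-3 + \frac{1}{2} \left(-2\right)) = - (-3 - 1) = \left(-1\right) \left(-4\right) = 4$)
$\sqrt{4886 + I{\left(193 \right)}} = \sqrt{4886 + 4} = \sqrt{4890}$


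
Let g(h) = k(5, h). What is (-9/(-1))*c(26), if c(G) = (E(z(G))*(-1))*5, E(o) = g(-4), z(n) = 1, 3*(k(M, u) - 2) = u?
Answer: -30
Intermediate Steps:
k(M, u) = 2 + u/3
g(h) = 2 + h/3
E(o) = ⅔ (E(o) = 2 + (⅓)*(-4) = 2 - 4/3 = ⅔)
c(G) = -10/3 (c(G) = ((⅔)*(-1))*5 = -⅔*5 = -10/3)
(-9/(-1))*c(26) = -9/(-1)*(-10/3) = -9*(-1)*(-10/3) = 9*(-10/3) = -30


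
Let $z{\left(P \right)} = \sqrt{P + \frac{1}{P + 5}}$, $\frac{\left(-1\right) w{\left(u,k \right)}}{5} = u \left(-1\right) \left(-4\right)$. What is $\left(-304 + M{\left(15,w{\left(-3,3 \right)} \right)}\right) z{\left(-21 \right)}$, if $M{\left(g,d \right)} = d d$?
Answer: $824 i \sqrt{337} \approx 15127.0 i$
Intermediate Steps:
$w{\left(u,k \right)} = - 20 u$ ($w{\left(u,k \right)} = - 5 u \left(-1\right) \left(-4\right) = - 5 - u \left(-4\right) = - 5 \cdot 4 u = - 20 u$)
$M{\left(g,d \right)} = d^{2}$
$z{\left(P \right)} = \sqrt{P + \frac{1}{5 + P}}$
$\left(-304 + M{\left(15,w{\left(-3,3 \right)} \right)}\right) z{\left(-21 \right)} = \left(-304 + \left(\left(-20\right) \left(-3\right)\right)^{2}\right) \sqrt{\frac{1 - 21 \left(5 - 21\right)}{5 - 21}} = \left(-304 + 60^{2}\right) \sqrt{\frac{1 - -336}{-16}} = \left(-304 + 3600\right) \sqrt{- \frac{1 + 336}{16}} = 3296 \sqrt{\left(- \frac{1}{16}\right) 337} = 3296 \sqrt{- \frac{337}{16}} = 3296 \frac{i \sqrt{337}}{4} = 824 i \sqrt{337}$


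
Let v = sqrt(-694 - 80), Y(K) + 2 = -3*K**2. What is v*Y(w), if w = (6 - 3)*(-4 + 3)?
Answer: -87*I*sqrt(86) ≈ -806.8*I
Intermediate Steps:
w = -3 (w = 3*(-1) = -3)
Y(K) = -2 - 3*K**2
v = 3*I*sqrt(86) (v = sqrt(-774) = 3*I*sqrt(86) ≈ 27.821*I)
v*Y(w) = (3*I*sqrt(86))*(-2 - 3*(-3)**2) = (3*I*sqrt(86))*(-2 - 3*9) = (3*I*sqrt(86))*(-2 - 27) = (3*I*sqrt(86))*(-29) = -87*I*sqrt(86)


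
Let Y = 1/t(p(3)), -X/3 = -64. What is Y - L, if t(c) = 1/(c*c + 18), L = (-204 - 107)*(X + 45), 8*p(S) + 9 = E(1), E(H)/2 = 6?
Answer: 4718409/64 ≈ 73725.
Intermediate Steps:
E(H) = 12 (E(H) = 2*6 = 12)
X = 192 (X = -3*(-64) = 192)
p(S) = 3/8 (p(S) = -9/8 + (1/8)*12 = -9/8 + 3/2 = 3/8)
L = -73707 (L = (-204 - 107)*(192 + 45) = -311*237 = -73707)
t(c) = 1/(18 + c**2) (t(c) = 1/(c**2 + 18) = 1/(18 + c**2))
Y = 1161/64 (Y = 1/(1/(18 + (3/8)**2)) = 1/(1/(18 + 9/64)) = 1/(1/(1161/64)) = 1/(64/1161) = 1161/64 ≈ 18.141)
Y - L = 1161/64 - 1*(-73707) = 1161/64 + 73707 = 4718409/64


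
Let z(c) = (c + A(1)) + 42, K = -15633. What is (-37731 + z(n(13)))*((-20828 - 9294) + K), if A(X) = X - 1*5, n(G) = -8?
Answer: 1725009255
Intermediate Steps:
A(X) = -5 + X (A(X) = X - 5 = -5 + X)
z(c) = 38 + c (z(c) = (c + (-5 + 1)) + 42 = (c - 4) + 42 = (-4 + c) + 42 = 38 + c)
(-37731 + z(n(13)))*((-20828 - 9294) + K) = (-37731 + (38 - 8))*((-20828 - 9294) - 15633) = (-37731 + 30)*(-30122 - 15633) = -37701*(-45755) = 1725009255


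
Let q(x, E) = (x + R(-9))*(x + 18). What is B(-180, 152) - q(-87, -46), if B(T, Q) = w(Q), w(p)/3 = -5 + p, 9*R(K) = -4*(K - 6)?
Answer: -5102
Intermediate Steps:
R(K) = 8/3 - 4*K/9 (R(K) = (-4*(K - 6))/9 = (-4*(-6 + K))/9 = (24 - 4*K)/9 = 8/3 - 4*K/9)
w(p) = -15 + 3*p (w(p) = 3*(-5 + p) = -15 + 3*p)
B(T, Q) = -15 + 3*Q
q(x, E) = (18 + x)*(20/3 + x) (q(x, E) = (x + (8/3 - 4/9*(-9)))*(x + 18) = (x + (8/3 + 4))*(18 + x) = (x + 20/3)*(18 + x) = (20/3 + x)*(18 + x) = (18 + x)*(20/3 + x))
B(-180, 152) - q(-87, -46) = (-15 + 3*152) - (120 + (-87)² + (74/3)*(-87)) = (-15 + 456) - (120 + 7569 - 2146) = 441 - 1*5543 = 441 - 5543 = -5102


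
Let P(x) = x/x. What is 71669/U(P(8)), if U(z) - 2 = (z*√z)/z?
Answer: 71669/3 ≈ 23890.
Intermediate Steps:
P(x) = 1
U(z) = 2 + √z (U(z) = 2 + (z*√z)/z = 2 + z^(3/2)/z = 2 + √z)
71669/U(P(8)) = 71669/(2 + √1) = 71669/(2 + 1) = 71669/3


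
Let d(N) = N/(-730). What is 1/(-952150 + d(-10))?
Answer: -73/69506949 ≈ -1.0503e-6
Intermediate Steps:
d(N) = -N/730 (d(N) = N*(-1/730) = -N/730)
1/(-952150 + d(-10)) = 1/(-952150 - 1/730*(-10)) = 1/(-952150 + 1/73) = 1/(-69506949/73) = -73/69506949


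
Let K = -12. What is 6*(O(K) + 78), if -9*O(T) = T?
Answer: 476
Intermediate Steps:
O(T) = -T/9
6*(O(K) + 78) = 6*(-1/9*(-12) + 78) = 6*(4/3 + 78) = 6*(238/3) = 476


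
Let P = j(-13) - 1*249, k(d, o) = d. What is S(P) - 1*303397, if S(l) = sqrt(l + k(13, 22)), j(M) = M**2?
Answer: -303397 + I*sqrt(67) ≈ -3.034e+5 + 8.1853*I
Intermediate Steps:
P = -80 (P = (-13)**2 - 1*249 = 169 - 249 = -80)
S(l) = sqrt(13 + l) (S(l) = sqrt(l + 13) = sqrt(13 + l))
S(P) - 1*303397 = sqrt(13 - 80) - 1*303397 = sqrt(-67) - 303397 = I*sqrt(67) - 303397 = -303397 + I*sqrt(67)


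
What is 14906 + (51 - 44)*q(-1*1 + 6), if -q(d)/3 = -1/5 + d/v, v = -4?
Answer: 298729/20 ≈ 14936.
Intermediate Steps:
q(d) = 3/5 + 3*d/4 (q(d) = -3*(-1/5 + d/(-4)) = -3*(-1*1/5 + d*(-1/4)) = -3*(-1/5 - d/4) = 3/5 + 3*d/4)
14906 + (51 - 44)*q(-1*1 + 6) = 14906 + (51 - 44)*(3/5 + 3*(-1*1 + 6)/4) = 14906 + 7*(3/5 + 3*(-1 + 6)/4) = 14906 + 7*(3/5 + (3/4)*5) = 14906 + 7*(3/5 + 15/4) = 14906 + 7*(87/20) = 14906 + 609/20 = 298729/20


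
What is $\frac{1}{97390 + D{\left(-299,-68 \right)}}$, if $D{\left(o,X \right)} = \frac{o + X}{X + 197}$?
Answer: $\frac{129}{12562943} \approx 1.0268 \cdot 10^{-5}$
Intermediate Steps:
$D{\left(o,X \right)} = \frac{X + o}{197 + X}$
$\frac{1}{97390 + D{\left(-299,-68 \right)}} = \frac{1}{97390 + \frac{-68 - 299}{197 - 68}} = \frac{1}{97390 + \frac{1}{129} \left(-367\right)} = \frac{1}{97390 - \frac{367}{129}} = \frac{1}{\frac{12562943}{129}} = \frac{129}{12562943}$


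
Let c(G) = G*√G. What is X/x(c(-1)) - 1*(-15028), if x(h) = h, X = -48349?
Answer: 15028 - 48349*I ≈ 15028.0 - 48349.0*I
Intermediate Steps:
c(G) = G^(3/2)
X/x(c(-1)) - 1*(-15028) = -48349*I - 1*(-15028) = -48349*I + 15028 = 15028 - 48349*I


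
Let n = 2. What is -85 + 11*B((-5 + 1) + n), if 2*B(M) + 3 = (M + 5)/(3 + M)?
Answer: -85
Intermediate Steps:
B(M) = -3/2 + (5 + M)/(2*(3 + M)) (B(M) = -3/2 + ((M + 5)/(3 + M))/2 = -3/2 + ((5 + M)/(3 + M))/2 = -3/2 + (5 + M)/(2*(3 + M)))
-85 + 11*B((-5 + 1) + n) = -85 + 11*((-2 - ((-5 + 1) + 2))/(3 + ((-5 + 1) + 2))) = -85 + 11*((-2 - (-4 + 2))/(3 + (-4 + 2))) = -85 + 11*((-2 - 1*(-2))/(3 - 2)) = -85 + 11*((-2 + 2)/1) = -85 + 11*(1*0) = -85 + 11*0 = -85 + 0 = -85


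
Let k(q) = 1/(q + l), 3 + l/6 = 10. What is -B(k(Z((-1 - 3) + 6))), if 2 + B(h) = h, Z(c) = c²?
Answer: 91/46 ≈ 1.9783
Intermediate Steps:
l = 42 (l = -18 + 6*10 = -18 + 60 = 42)
k(q) = 1/(42 + q) (k(q) = 1/(q + 42) = 1/(42 + q))
B(h) = -2 + h
-B(k(Z((-1 - 3) + 6))) = -(-2 + 1/(42 + ((-1 - 3) + 6)²)) = -(-2 + 1/(42 + (-4 + 6)²)) = -(-2 + 1/(42 + 2²)) = -(-2 + 1/(42 + 4)) = -(-2 + 1/46) = -1*(-91/46) = 91/46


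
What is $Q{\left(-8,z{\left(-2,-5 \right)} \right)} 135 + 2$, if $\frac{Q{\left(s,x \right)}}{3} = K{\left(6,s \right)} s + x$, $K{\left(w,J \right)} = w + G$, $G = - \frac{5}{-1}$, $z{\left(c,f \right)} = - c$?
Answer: $-34828$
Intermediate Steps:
$G = 5$ ($G = \left(-5\right) \left(-1\right) = 5$)
$K{\left(w,J \right)} = 5 + w$ ($K{\left(w,J \right)} = w + 5 = 5 + w$)
$Q{\left(s,x \right)} = 3 x + 33 s$ ($Q{\left(s,x \right)} = 3 \left(\left(5 + 6\right) s + x\right) = 3 \left(11 s + x\right) = 3 \left(x + 11 s\right) = 3 x + 33 s$)
$Q{\left(-8,z{\left(-2,-5 \right)} \right)} 135 + 2 = \left(3 \left(\left(-1\right) \left(-2\right)\right) + 33 \left(-8\right)\right) 135 + 2 = \left(3 \cdot 2 - 264\right) 135 + 2 = \left(6 - 264\right) 135 + 2 = \left(-258\right) 135 + 2 = -34830 + 2 = -34828$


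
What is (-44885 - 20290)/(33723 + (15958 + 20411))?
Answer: -1975/2124 ≈ -0.92985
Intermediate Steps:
(-44885 - 20290)/(33723 + (15958 + 20411)) = -65175/(33723 + 36369) = -65175/70092 = -65175*1/70092 = -1975/2124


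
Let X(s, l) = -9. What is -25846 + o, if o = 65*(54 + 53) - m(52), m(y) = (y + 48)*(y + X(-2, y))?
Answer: -23191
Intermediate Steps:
m(y) = (-9 + y)*(48 + y) (m(y) = (y + 48)*(y - 9) = (48 + y)*(-9 + y) = (-9 + y)*(48 + y))
o = 2655 (o = 65*(54 + 53) - (-432 + 52**2 + 39*52) = 65*107 - (-432 + 2704 + 2028) = 6955 - 1*4300 = 6955 - 4300 = 2655)
-25846 + o = -25846 + 2655 = -23191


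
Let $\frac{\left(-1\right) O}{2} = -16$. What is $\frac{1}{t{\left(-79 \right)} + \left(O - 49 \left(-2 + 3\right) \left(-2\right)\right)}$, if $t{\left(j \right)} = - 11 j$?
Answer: $\frac{1}{999} \approx 0.001001$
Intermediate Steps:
$O = 32$ ($O = \left(-2\right) \left(-16\right) = 32$)
$\frac{1}{t{\left(-79 \right)} + \left(O - 49 \left(-2 + 3\right) \left(-2\right)\right)} = \frac{1}{\left(-11\right) \left(-79\right) - \left(-32 + 49 \left(-2 + 3\right) \left(-2\right)\right)} = \frac{1}{869 - \left(-32 + 49 \cdot 1 \left(-2\right)\right)} = \frac{1}{869 + \left(32 - -98\right)} = \frac{1}{869 + \left(32 + 98\right)} = \frac{1}{869 + 130} = \frac{1}{999}$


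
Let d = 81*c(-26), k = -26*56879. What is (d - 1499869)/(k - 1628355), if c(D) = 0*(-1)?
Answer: 214267/443887 ≈ 0.48271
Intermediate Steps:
c(D) = 0
k = -1478854
d = 0 (d = 81*0 = 0)
(d - 1499869)/(k - 1628355) = (0 - 1499869)/(-1478854 - 1628355) = -1499869/(-3107209) = -1499869*(-1/3107209) = 214267/443887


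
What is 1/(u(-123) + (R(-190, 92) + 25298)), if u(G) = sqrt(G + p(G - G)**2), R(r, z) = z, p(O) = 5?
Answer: 12695/322326099 - 7*I*sqrt(2)/644652198 ≈ 3.9386e-5 - 1.5356e-8*I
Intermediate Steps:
u(G) = sqrt(25 + G) (u(G) = sqrt(G + 5**2) = sqrt(G + 25) = sqrt(25 + G))
1/(u(-123) + (R(-190, 92) + 25298)) = 1/(sqrt(25 - 123) + (92 + 25298)) = 1/(sqrt(-98) + 25390) = 1/(7*I*sqrt(2) + 25390) = 1/(25390 + 7*I*sqrt(2))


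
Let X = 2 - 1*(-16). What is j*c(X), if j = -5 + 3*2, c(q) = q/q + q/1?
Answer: 19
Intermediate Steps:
X = 18 (X = 2 + 16 = 18)
c(q) = 1 + q (c(q) = 1 + q*1 = 1 + q)
j = 1 (j = -5 + 6 = 1)
j*c(X) = 1*(1 + 18) = 1*19 = 19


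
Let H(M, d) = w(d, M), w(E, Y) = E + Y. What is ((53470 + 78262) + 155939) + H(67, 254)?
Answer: 287992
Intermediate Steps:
H(M, d) = M + d (H(M, d) = d + M = M + d)
((53470 + 78262) + 155939) + H(67, 254) = ((53470 + 78262) + 155939) + (67 + 254) = (131732 + 155939) + 321 = 287671 + 321 = 287992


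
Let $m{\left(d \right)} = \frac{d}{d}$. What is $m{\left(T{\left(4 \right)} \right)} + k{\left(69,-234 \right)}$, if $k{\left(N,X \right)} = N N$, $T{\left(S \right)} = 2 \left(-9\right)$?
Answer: $4762$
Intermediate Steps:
$T{\left(S \right)} = -18$
$m{\left(d \right)} = 1$
$k{\left(N,X \right)} = N^{2}$
$m{\left(T{\left(4 \right)} \right)} + k{\left(69,-234 \right)} = 1 + 69^{2} = 1 + 4761 = 4762$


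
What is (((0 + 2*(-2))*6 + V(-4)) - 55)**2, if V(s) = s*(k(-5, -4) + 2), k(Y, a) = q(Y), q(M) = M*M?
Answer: 34969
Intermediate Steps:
q(M) = M**2
k(Y, a) = Y**2
V(s) = 27*s (V(s) = s*((-5)**2 + 2) = s*(25 + 2) = s*27 = 27*s)
(((0 + 2*(-2))*6 + V(-4)) - 55)**2 = (((0 + 2*(-2))*6 + 27*(-4)) - 55)**2 = (((0 - 4)*6 - 108) - 55)**2 = ((-4*6 - 108) - 55)**2 = ((-24 - 108) - 55)**2 = (-132 - 55)**2 = (-187)**2 = 34969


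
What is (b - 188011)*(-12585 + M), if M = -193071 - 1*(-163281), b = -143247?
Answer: 14037057750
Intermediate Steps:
M = -29790 (M = -193071 + 163281 = -29790)
(b - 188011)*(-12585 + M) = (-143247 - 188011)*(-12585 - 29790) = -331258*(-42375) = 14037057750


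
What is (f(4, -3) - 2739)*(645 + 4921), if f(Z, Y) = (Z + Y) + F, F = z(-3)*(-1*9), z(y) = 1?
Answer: -15289802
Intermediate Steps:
F = -9 (F = 1*(-1*9) = 1*(-9) = -9)
f(Z, Y) = -9 + Y + Z (f(Z, Y) = (Z + Y) - 9 = (Y + Z) - 9 = -9 + Y + Z)
(f(4, -3) - 2739)*(645 + 4921) = ((-9 - 3 + 4) - 2739)*(645 + 4921) = (-8 - 2739)*5566 = -2747*5566 = -15289802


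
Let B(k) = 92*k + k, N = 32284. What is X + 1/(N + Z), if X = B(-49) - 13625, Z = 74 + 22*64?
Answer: -613933411/33766 ≈ -18182.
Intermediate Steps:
Z = 1482 (Z = 74 + 1408 = 1482)
B(k) = 93*k
X = -18182 (X = 93*(-49) - 13625 = -4557 - 13625 = -18182)
X + 1/(N + Z) = -18182 + 1/(32284 + 1482) = -18182 + 1/33766 = -613933411/33766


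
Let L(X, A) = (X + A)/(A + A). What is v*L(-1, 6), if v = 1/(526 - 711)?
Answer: -1/444 ≈ -0.0022523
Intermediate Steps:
L(X, A) = (A + X)/(2*A) (L(X, A) = (A + X)/((2*A)) = (A + X)*(1/(2*A)) = (A + X)/(2*A))
v = -1/185 (v = 1/(-185) = -1/185 ≈ -0.0054054)
v*L(-1, 6) = -(6 - 1)/(370*6) = -5/(370*6) = -1/185*5/12 = -1/444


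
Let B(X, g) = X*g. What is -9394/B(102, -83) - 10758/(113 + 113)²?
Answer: 97182679/108102354 ≈ 0.89899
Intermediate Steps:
-9394/B(102, -83) - 10758/(113 + 113)² = -9394/(102*(-83)) - 10758/(113 + 113)² = -9394/(-8466) - 10758/(226²) = -9394*(-1/8466) - 10758/51076 = 4697/4233 - 10758*1/51076 = 4697/4233 - 5379/25538 = 97182679/108102354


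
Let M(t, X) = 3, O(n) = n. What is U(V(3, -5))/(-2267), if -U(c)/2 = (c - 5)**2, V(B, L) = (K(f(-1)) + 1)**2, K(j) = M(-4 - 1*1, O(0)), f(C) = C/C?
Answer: 242/2267 ≈ 0.10675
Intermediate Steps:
f(C) = 1
K(j) = 3
V(B, L) = 16 (V(B, L) = (3 + 1)**2 = 4**2 = 16)
U(c) = -2*(-5 + c)**2 (U(c) = -2*(c - 5)**2 = -2*(-5 + c)**2)
U(V(3, -5))/(-2267) = -2*(-5 + 16)**2/(-2267) = -2*11**2*(-1/2267) = -2*121*(-1/2267) = -242*(-1/2267) = 242/2267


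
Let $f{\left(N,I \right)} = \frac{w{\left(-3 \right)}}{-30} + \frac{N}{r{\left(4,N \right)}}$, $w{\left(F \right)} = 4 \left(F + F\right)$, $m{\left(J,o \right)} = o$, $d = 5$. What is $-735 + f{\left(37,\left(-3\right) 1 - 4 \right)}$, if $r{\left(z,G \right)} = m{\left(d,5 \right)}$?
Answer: $- \frac{3634}{5} \approx -726.8$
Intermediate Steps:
$w{\left(F \right)} = 8 F$ ($w{\left(F \right)} = 4 \cdot 2 F = 8 F$)
$r{\left(z,G \right)} = 5$
$f{\left(N,I \right)} = \frac{4}{5} + \frac{N}{5}$ ($f{\left(N,I \right)} = \frac{8 \left(-3\right)}{-30} + \frac{N}{5} = \left(-24\right) \left(- \frac{1}{30}\right) + N \frac{1}{5} = \frac{4}{5} + \frac{N}{5}$)
$-735 + f{\left(37,\left(-3\right) 1 - 4 \right)} = -735 + \left(\frac{4}{5} + \frac{1}{5} \cdot 37\right) = -735 + \left(\frac{4}{5} + \frac{37}{5}\right) = -735 + \frac{41}{5} = - \frac{3634}{5}$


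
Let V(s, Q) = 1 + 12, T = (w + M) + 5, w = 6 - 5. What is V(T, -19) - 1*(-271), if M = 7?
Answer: 284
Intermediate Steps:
w = 1
T = 13 (T = (1 + 7) + 5 = 8 + 5 = 13)
V(s, Q) = 13
V(T, -19) - 1*(-271) = 13 - 1*(-271) = 13 + 271 = 284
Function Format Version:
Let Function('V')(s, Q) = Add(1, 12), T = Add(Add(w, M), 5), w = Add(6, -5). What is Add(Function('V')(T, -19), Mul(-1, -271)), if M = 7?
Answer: 284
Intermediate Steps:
w = 1
T = 13 (T = Add(Add(1, 7), 5) = Add(8, 5) = 13)
Function('V')(s, Q) = 13
Add(Function('V')(T, -19), Mul(-1, -271)) = Add(13, Mul(-1, -271)) = Add(13, 271) = 284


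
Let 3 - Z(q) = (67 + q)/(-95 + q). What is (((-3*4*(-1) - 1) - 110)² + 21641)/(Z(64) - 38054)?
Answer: -487351/589725 ≈ -0.82640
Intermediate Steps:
Z(q) = 3 - (67 + q)/(-95 + q)
(((-3*4*(-1) - 1) - 110)² + 21641)/(Z(64) - 38054) = (((-3*4*(-1) - 1) - 110)² + 21641)/(2*(-176 + 64)/(-95 + 64) - 38054) = (((-12*(-1) - 1) - 110)² + 21641)/(2*(-112)/(-31) - 38054) = (((12 - 1) - 110)² + 21641)/(2*(-1/31)*(-112) - 38054) = ((11 - 110)² + 21641)/(224/31 - 38054) = ((-99)² + 21641)/(-1179450/31) = (9801 + 21641)*(-31/1179450) = 31442*(-31/1179450) = -487351/589725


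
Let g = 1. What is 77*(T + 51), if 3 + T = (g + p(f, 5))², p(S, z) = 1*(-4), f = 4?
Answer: 4389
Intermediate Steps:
p(S, z) = -4
T = 6 (T = -3 + (1 - 4)² = -3 + (-3)² = -3 + 9 = 6)
77*(T + 51) = 77*(6 + 51) = 77*57 = 4389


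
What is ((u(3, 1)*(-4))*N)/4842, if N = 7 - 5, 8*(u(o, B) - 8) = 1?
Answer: -65/4842 ≈ -0.013424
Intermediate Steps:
u(o, B) = 65/8 (u(o, B) = 8 + (⅛)*1 = 8 + ⅛ = 65/8)
N = 2
((u(3, 1)*(-4))*N)/4842 = (((65/8)*(-4))*2)/4842 = -65/2*2*(1/4842) = -65*1/4842 = -65/4842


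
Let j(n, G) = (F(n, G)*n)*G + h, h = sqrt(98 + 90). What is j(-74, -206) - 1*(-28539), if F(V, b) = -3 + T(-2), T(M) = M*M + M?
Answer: 13295 + 2*sqrt(47) ≈ 13309.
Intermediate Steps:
T(M) = M + M**2 (T(M) = M**2 + M = M + M**2)
h = 2*sqrt(47) (h = sqrt(188) = 2*sqrt(47) ≈ 13.711)
F(V, b) = -1 (F(V, b) = -3 - 2*(1 - 2) = -3 - 2*(-1) = -3 + 2 = -1)
j(n, G) = 2*sqrt(47) - G*n (j(n, G) = (-n)*G + 2*sqrt(47) = -G*n + 2*sqrt(47) = 2*sqrt(47) - G*n)
j(-74, -206) - 1*(-28539) = (2*sqrt(47) - 1*(-206)*(-74)) - 1*(-28539) = (2*sqrt(47) - 15244) + 28539 = (-15244 + 2*sqrt(47)) + 28539 = 13295 + 2*sqrt(47)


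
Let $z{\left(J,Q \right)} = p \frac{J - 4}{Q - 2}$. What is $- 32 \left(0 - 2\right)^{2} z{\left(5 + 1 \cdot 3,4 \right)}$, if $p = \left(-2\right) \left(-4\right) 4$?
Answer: $-8192$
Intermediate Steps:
$p = 32$ ($p = 8 \cdot 4 = 32$)
$z{\left(J,Q \right)} = \frac{32 \left(-4 + J\right)}{-2 + Q}$ ($z{\left(J,Q \right)} = 32 \frac{J - 4}{Q - 2} = 32 \frac{-4 + J}{-2 + Q} = \frac{32 \left(-4 + J\right)}{-2 + Q}$)
$- 32 \left(0 - 2\right)^{2} z{\left(5 + 1 \cdot 3,4 \right)} = - 32 \left(0 - 2\right)^{2} \frac{32 \left(-4 + \left(5 + 1 \cdot 3\right)\right)}{-2 + 4} = - 32 \left(-2\right)^{2} \frac{32 \left(-4 + \left(5 + 3\right)\right)}{2} = \left(-32\right) 4 \cdot 32 \cdot \frac{1}{2} \left(-4 + 8\right) = - 128 \cdot 32 \cdot \frac{1}{2} \cdot 4 = \left(-128\right) 64 = -8192$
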